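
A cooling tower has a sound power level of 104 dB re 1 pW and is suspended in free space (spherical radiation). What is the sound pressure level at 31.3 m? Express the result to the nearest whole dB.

63 dB

L_p = L_w − 10·log₁₀(4π·r²) with r = 31.3 m.
4π·r² = 1.231e+04 m², 10·log₁₀ of that is 40.903 dB.
L_p = 104 − 40.903 = 63.10 dB.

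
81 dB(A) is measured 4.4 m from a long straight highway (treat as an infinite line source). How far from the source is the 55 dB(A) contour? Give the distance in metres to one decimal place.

1751.7 m

For a line source L₁ − L₂ = 10·log₁₀(r₂/r₁), so r₂ = r₁·10^((L₁−L₂)/10).
r₂ = 4.4·10^((81−55)/10) = 4.4·10^(26.0/10) = 1751.67 m.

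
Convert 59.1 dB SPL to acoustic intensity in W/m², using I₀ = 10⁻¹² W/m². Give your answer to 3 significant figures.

I = I₀·10^(L/10) = 10⁻¹² × 10^(59.1/10) = 10^(-6.090).

8.13e-07 W/m²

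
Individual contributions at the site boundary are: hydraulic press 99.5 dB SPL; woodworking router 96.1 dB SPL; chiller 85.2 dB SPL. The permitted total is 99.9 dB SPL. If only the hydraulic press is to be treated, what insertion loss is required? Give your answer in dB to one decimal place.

2.2 dB

Fixed contribution from the other sources: Σ 10^(L/10) = 10^(96.1/10) + 10^(85.2/10) = 4.405e+09 (96.44 dB SPL).
To meet 99.9 dB SPL overall, the treated hydraulic press may contribute at most 10^(99.9/10) − 4.405e+09 = 5.367e+09, i.e. 97.30 dB SPL.
Required insertion loss = 99.5 − 97.30 = 2.20 dB.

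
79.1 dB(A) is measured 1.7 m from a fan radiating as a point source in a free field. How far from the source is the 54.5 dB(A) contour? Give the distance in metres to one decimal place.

The 24.6 dB drop corresponds to a distance ratio of 10^(24.6/20) for a point source.
r₂ = 1.7·10^((79.1−54.5)/20) = 1.7·10^(24.6/20) = 28.87 m.

28.9 m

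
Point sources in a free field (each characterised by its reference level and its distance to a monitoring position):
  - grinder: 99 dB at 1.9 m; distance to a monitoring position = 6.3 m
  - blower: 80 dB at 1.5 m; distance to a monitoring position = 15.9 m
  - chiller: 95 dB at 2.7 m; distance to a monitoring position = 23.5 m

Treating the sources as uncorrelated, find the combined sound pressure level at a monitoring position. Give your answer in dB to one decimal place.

88.8 dB

Propagate each source to the receiver with L = L_ref − 20·log₁₀(r/r_ref), then add intensities.
grinder: 99 − 20·log₁₀(6.3/1.9) = 99 − 10.41 = 88.59 dB.
blower: 80 − 20·log₁₀(15.9/1.5) = 80 − 20.51 = 59.49 dB.
chiller: 95 − 20·log₁₀(23.5/2.7) = 95 − 18.79 = 76.21 dB.
Σ 10^(L/10) = 7.651e+08 → L_total = 10·log₁₀(7.651e+08) = 88.84 dB.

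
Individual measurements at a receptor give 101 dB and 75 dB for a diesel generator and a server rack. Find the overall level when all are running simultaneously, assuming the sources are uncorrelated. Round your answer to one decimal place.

For uncorrelated sources the intensities add, so convert each level to linear form, sum, and take 10·log₁₀ of the total.
Σ 10^(L/10) = 10^(101/10) + 10^(75/10) = 1.262e+10.
L_total = 10·log₁₀(1.262e+10) = 101.01 dB.

101.0 dB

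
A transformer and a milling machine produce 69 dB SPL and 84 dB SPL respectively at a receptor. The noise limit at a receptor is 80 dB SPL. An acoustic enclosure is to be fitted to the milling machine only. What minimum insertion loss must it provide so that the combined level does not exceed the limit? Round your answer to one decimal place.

4.4 dB

The untreated sources together contribute 10^(69/10) = 7.943e+06, i.e. 69.00 dB SPL.
To meet 80 dB SPL overall, the treated milling machine may contribute at most 10^(80/10) − 7.943e+06 = 9.206e+07, i.e. 79.64 dB SPL.
So the milling machine must be reduced from 84 to 79.64 dB SPL: IL = 4.36 dB.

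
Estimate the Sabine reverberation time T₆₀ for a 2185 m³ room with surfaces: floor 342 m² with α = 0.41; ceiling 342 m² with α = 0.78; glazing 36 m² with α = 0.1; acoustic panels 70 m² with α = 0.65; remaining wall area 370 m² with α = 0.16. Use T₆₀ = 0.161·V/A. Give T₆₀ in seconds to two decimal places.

0.68 s

A = Σ Sᵢαᵢ = 342·0.41 + 342·0.78 + 36·0.1 + 70·0.65 + 370·0.16 = 515.28 m².
T₆₀ = 0.161 × 2185 / 515.28 = 0.683 s.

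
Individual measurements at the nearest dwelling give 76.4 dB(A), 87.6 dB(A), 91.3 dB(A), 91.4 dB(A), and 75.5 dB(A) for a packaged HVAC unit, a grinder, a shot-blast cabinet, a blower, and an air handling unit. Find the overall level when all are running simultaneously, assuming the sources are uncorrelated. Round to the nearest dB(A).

For uncorrelated sources the intensities add, so convert each level to linear form, sum, and take 10·log₁₀ of the total.
Σ 10^(L/10) = 10^(76.4/10) + 10^(87.6/10) + 10^(91.3/10) + 10^(91.4/10) + 10^(75.5/10) = 3.384e+09.
L_total = 10·log₁₀(3.384e+09) = 95.29 dB(A).

95 dB(A)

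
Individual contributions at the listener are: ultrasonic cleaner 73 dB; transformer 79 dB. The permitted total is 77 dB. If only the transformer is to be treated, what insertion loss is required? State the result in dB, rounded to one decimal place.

The untreated sources together contribute 10^(73/10) = 1.995e+07, i.e. 73.00 dB.
To meet 77 dB overall, the treated transformer may contribute at most 10^(77/10) − 1.995e+07 = 3.017e+07, i.e. 74.80 dB.
Required insertion loss = 79 − 74.80 = 4.20 dB.

4.2 dB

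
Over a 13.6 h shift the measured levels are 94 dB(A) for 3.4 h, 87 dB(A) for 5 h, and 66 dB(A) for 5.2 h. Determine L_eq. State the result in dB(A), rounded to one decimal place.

89.1 dB(A)

The energy average is taken in the linear domain: L_eq = 10·log₁₀[(Σ tᵢ·10^(Lᵢ/10))/T], T = 13.6 h.
Σ tᵢ·10^(Lᵢ/10) = 3.4·10^(94/10) + 5·10^(87/10) + 5.2·10^(66/10) = 1.107e+10.
L_eq = 10·log₁₀(1.107e+10/13.6) = 89.10 dB(A).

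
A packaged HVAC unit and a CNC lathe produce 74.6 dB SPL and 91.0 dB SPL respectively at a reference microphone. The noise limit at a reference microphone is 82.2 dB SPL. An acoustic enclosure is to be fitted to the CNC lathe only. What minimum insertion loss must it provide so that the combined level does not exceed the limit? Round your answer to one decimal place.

9.6 dB

Fixed contribution from the other source: Σ 10^(L/10) = 10^(74.6/10) = 2.884e+07 (74.60 dB SPL).
The limit corresponds to 10^(82.2/10) = 1.660e+08; subtracting the fixed part leaves 1.371e+08 for the CNC lathe, i.e. 81.37 dB SPL.
So the CNC lathe must be reduced from 91.0 to 81.37 dB SPL: IL = 9.63 dB.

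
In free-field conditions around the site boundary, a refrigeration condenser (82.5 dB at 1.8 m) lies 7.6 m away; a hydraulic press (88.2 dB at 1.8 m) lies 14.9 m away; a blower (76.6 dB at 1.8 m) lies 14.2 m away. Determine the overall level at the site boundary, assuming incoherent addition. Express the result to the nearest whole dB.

First find each source's level at the receiver (point-source: −20·log₁₀(r/r_ref)), then combine on an intensity basis.
refrigeration condenser: 82.5 − 20·log₁₀(7.6/1.8) = 82.5 − 12.51 = 69.99 dB.
hydraulic press: 88.2 − 20·log₁₀(14.9/1.8) = 88.2 − 18.36 = 69.84 dB.
blower: 76.6 − 20·log₁₀(14.2/1.8) = 76.6 − 17.94 = 58.66 dB.
Σ 10^(L/10) = 2.035e+07 → L_total = 10·log₁₀(2.035e+07) = 73.09 dB.

73 dB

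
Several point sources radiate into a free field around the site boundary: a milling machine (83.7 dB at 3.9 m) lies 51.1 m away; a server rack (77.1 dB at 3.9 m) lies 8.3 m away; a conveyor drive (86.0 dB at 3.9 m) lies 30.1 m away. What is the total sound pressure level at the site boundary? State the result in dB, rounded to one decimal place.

72.9 dB

Propagate each source to the receiver with L = L_ref − 20·log₁₀(r/r_ref), then add intensities.
milling machine: 83.7 − 20·log₁₀(51.1/3.9) = 83.7 − 22.35 = 61.35 dB.
server rack: 77.1 − 20·log₁₀(8.3/3.9) = 77.1 − 6.56 = 70.54 dB.
conveyor drive: 86.0 − 20·log₁₀(30.1/3.9) = 86.0 − 17.75 = 68.25 dB.
Σ 10^(L/10) = 1.937e+07 → L_total = 10·log₁₀(1.937e+07) = 72.87 dB.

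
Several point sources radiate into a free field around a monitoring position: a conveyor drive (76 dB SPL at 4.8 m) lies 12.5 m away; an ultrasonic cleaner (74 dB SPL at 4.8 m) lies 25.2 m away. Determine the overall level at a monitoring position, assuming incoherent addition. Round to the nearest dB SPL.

68 dB SPL

First find each source's level at the receiver (point-source: −20·log₁₀(r/r_ref)), then combine on an intensity basis.
conveyor drive: 76 − 20·log₁₀(12.5/4.8) = 76 − 8.31 = 67.69 dB SPL.
ultrasonic cleaner: 74 − 20·log₁₀(25.2/4.8) = 74 − 14.40 = 59.60 dB SPL.
Σ 10^(L/10) = 6.782e+06 → L_total = 10·log₁₀(6.782e+06) = 68.31 dB SPL.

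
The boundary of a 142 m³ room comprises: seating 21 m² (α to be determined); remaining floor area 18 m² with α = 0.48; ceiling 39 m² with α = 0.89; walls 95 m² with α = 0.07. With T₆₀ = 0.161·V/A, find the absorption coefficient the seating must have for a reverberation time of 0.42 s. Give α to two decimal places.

A = 0.161·V/T₆₀ = 0.161·142/0.42 = 54.43 m² sabins.
Absorption from the other surfaces = 18·0.48 + 39·0.89 + 95·0.07 = 50.00 m², so the seating must supply 4.43 m² over 21 m².
α = 4.43/21 = 0.211.

0.21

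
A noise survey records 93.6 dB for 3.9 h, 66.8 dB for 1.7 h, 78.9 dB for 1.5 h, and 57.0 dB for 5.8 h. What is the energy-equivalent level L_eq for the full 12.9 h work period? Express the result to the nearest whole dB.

Weight each interval's intensity by its duration and average over T = 12.9 h:
Σ tᵢ·10^(Lᵢ/10) = 3.9·10^(93.6/10) + 1.7·10^(66.8/10) + 1.5·10^(78.9/10) + 5.8·10^(57.0/10) = 9.062e+09.
L_eq = 10·log₁₀(9.062e+09/12.9) = 88.47 dB.

88 dB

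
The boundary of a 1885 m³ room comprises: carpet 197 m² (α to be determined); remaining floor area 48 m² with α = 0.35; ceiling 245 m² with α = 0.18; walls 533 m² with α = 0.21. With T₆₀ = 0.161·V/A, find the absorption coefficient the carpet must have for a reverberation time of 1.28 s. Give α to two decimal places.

0.33

Required total absorption A = 0.161·1885/1.28 = 237.10 m².
Absorption from the other surfaces = 48·0.35 + 245·0.18 + 533·0.21 = 172.83 m², so the carpet must supply 64.27 m² over 197 m².
α = 64.27/197 = 0.326.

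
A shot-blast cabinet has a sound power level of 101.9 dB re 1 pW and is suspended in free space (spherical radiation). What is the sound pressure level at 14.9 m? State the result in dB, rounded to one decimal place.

Free-field spherical radiation: L_p = L_w − 10·log₁₀(4π·r²), r = 14.9 m.
4π·r² = 2790 m², 10·log₁₀ of that is 34.456 dB.
L_p = 101.9 − 34.456 = 67.44 dB.

67.4 dB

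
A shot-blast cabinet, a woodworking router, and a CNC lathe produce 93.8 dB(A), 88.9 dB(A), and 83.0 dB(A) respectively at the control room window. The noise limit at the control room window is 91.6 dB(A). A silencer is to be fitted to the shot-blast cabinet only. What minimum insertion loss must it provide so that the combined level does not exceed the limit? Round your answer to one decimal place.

7.1 dB

Everything except the shot-blast cabinet sums to 10^(88.9/10) + 10^(83.0/10) = 9.758e+08 in linear terms, 89.89 dB(A).
To meet 91.6 dB(A) overall, the treated shot-blast cabinet may contribute at most 10^(91.6/10) − 9.758e+08 = 4.697e+08, i.e. 86.72 dB(A).
So the shot-blast cabinet must be reduced from 93.8 to 86.72 dB(A): IL = 7.08 dB.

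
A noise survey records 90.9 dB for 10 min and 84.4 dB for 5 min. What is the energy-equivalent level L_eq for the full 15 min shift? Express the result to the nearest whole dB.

The energy average is taken in the linear domain: L_eq = 10·log₁₀[(Σ tᵢ·10^(Lᵢ/10))/T], T = 15 min.
Σ tᵢ·10^(Lᵢ/10) = 10·10^(90.9/10) + 5·10^(84.4/10) = 1.368e+10.
L_eq = 10·log₁₀(1.368e+10/15) = 89.60 dB.

90 dB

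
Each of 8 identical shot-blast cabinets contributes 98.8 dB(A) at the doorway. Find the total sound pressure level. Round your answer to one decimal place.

107.8 dB(A)

With 8 equal, uncorrelated contributions the intensity is 8× that of one unit, giving a rise of 10·log₁₀ 8.
L_total = 98.8 + 10·log₁₀(8) = 98.8 + 9.031 = 107.83 dB(A).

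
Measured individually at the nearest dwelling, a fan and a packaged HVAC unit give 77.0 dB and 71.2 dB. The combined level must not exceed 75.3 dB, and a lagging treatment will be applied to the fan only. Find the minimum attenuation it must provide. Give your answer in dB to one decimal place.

Everything except the fan sums to 10^(71.2/10) = 1.318e+07 in linear terms, 71.20 dB.
To meet 75.3 dB overall, the treated fan may contribute at most 10^(75.3/10) − 1.318e+07 = 2.070e+07, i.e. 73.16 dB.
So the fan must be reduced from 77.0 to 73.16 dB: IL = 3.84 dB.

3.8 dB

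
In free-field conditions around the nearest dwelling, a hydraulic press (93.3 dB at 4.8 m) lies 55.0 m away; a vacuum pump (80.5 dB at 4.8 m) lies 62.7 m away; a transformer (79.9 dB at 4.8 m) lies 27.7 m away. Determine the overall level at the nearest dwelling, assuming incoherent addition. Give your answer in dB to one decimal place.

73.0 dB

Apply inverse-square spreading to bring every level to the receiver, then sum 10^(L/10).
hydraulic press: 93.3 − 20·log₁₀(55.0/4.8) = 93.3 − 21.18 = 72.12 dB.
vacuum pump: 80.5 − 20·log₁₀(62.7/4.8) = 80.5 − 22.32 = 58.18 dB.
transformer: 79.9 − 20·log₁₀(27.7/4.8) = 79.9 − 15.22 = 64.68 dB.
Σ 10^(L/10) = 1.988e+07 → L_total = 10·log₁₀(1.988e+07) = 72.98 dB.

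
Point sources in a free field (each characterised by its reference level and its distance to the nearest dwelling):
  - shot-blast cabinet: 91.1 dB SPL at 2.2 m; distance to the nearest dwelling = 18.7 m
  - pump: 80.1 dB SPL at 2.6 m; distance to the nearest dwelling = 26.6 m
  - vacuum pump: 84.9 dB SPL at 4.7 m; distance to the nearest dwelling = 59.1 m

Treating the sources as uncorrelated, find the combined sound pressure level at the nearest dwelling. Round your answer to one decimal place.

Propagate each source to the receiver with L = L_ref − 20·log₁₀(r/r_ref), then add intensities.
shot-blast cabinet: 91.1 − 20·log₁₀(18.7/2.2) = 91.1 − 18.59 = 72.51 dB SPL.
pump: 80.1 − 20·log₁₀(26.6/2.6) = 80.1 − 20.20 = 59.90 dB SPL.
vacuum pump: 84.9 − 20·log₁₀(59.1/4.7) = 84.9 − 21.99 = 62.91 dB SPL.
Σ 10^(L/10) = 2.076e+07 → L_total = 10·log₁₀(2.076e+07) = 73.17 dB SPL.

73.2 dB SPL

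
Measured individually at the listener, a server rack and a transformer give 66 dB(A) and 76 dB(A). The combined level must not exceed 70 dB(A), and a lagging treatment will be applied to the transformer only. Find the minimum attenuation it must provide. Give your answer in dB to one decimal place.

8.2 dB

Everything except the transformer sums to 10^(66/10) = 3.981e+06 in linear terms, 66.00 dB(A).
To meet 70 dB(A) overall, the treated transformer may contribute at most 10^(70/10) − 3.981e+06 = 6.019e+06, i.e. 67.80 dB(A).
Required insertion loss = 76 − 67.80 = 8.20 dB.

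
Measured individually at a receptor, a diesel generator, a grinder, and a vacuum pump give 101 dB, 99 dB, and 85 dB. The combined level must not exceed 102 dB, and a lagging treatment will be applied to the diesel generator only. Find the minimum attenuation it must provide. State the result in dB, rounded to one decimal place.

Fixed contribution from the other sources: Σ 10^(L/10) = 10^(99/10) + 10^(85/10) = 8.260e+09 (99.17 dB).
To meet 102 dB overall, the treated diesel generator may contribute at most 10^(102/10) − 8.260e+09 = 7.589e+09, i.e. 98.80 dB.
So the diesel generator must be reduced from 101 to 98.80 dB: IL = 2.20 dB.

2.2 dB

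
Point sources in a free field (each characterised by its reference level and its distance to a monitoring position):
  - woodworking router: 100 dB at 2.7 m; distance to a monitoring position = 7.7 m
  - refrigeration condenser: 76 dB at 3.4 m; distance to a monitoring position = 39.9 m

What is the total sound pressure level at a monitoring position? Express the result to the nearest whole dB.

Apply inverse-square spreading to bring every level to the receiver, then sum 10^(L/10).
woodworking router: 100 − 20·log₁₀(7.7/2.7) = 100 − 9.10 = 90.90 dB.
refrigeration condenser: 76 − 20·log₁₀(39.9/3.4) = 76 − 21.39 = 54.61 dB.
Σ 10^(L/10) = 1.230e+09 → L_total = 10·log₁₀(1.230e+09) = 90.90 dB.

91 dB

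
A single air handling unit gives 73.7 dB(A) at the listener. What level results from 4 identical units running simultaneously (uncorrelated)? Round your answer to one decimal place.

With 4 equal, uncorrelated contributions the intensity is 4× that of one unit, giving a rise of 10·log₁₀ 4.
L_total = 73.7 + 10·log₁₀(4) = 73.7 + 6.021 = 79.72 dB(A).

79.7 dB(A)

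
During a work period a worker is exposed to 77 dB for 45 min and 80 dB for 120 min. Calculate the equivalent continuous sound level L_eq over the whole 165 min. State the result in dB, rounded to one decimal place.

L_eq = 10·log₁₀[(1/T)·Σ tᵢ·10^(Lᵢ/10)] with T = 165 min.
Σ tᵢ·10^(Lᵢ/10) = 45·10^(77/10) + 120·10^(80/10) = 1.426e+10.
L_eq = 10·log₁₀(1.426e+10/165) = 79.36 dB.

79.4 dB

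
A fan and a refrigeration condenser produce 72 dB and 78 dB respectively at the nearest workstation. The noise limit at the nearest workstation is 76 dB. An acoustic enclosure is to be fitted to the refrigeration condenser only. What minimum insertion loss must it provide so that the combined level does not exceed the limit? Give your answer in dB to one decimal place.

Everything except the refrigeration condenser sums to 10^(72/10) = 1.585e+07 in linear terms, 72.00 dB.
The limit corresponds to 10^(76/10) = 3.981e+07; subtracting the fixed part leaves 2.396e+07 for the refrigeration condenser, i.e. 73.80 dB.
Required insertion loss = 78 − 73.80 = 4.20 dB.

4.2 dB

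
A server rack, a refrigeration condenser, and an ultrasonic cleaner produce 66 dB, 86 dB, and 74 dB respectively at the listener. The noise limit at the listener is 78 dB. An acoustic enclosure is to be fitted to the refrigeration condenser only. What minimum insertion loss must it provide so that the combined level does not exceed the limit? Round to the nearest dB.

Everything except the refrigeration condenser sums to 10^(66/10) + 10^(74/10) = 2.910e+07 in linear terms, 74.64 dB.
The limit corresponds to 10^(78/10) = 6.310e+07; subtracting the fixed part leaves 3.400e+07 for the refrigeration condenser, i.e. 75.31 dB.
Required insertion loss = 86 − 75.31 = 10.69 dB.

11 dB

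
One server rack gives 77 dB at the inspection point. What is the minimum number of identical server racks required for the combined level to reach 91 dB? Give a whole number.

26

The shortfall is 91 − 77 = 14.0 dB, and N units add 10·log₁₀ N, so need 10·log₁₀ N ≥ 14.0.
N ≥ 10^(14.0/10) = 25.119, so N = 26.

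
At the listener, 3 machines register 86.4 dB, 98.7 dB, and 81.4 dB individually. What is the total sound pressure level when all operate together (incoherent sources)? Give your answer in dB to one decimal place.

99.0 dB

For uncorrelated sources the intensities add, so convert each level to linear form, sum, and take 10·log₁₀ of the total.
Σ 10^(L/10) = 10^(86.4/10) + 10^(98.7/10) + 10^(81.4/10) = 7.988e+09.
L_total = 10·log₁₀(7.988e+09) = 99.02 dB.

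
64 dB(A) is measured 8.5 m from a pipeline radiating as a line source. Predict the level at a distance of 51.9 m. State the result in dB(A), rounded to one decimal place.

56.1 dB(A)

Line-source attenuation: ΔL = 10·log₁₀(r₂/r₁) = 10·log₁₀(51.9/8.5) = 7.857 dB.
L₂ = 64 − 10·log₁₀(51.9/8.5) = 64 − 7.857 = 56.14 dB(A).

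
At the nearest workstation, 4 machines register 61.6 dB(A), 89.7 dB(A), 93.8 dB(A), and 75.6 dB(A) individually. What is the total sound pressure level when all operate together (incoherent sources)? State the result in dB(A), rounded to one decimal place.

For uncorrelated sources the intensities add, so convert each level to linear form, sum, and take 10·log₁₀ of the total.
Σ 10^(L/10) = 10^(61.6/10) + 10^(89.7/10) + 10^(93.8/10) + 10^(75.6/10) = 3.370e+09.
L_total = 10·log₁₀(3.370e+09) = 95.28 dB(A).

95.3 dB(A)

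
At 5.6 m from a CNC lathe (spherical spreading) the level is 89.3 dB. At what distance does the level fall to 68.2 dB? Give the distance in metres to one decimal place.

63.6 m

Point-source spreading drops the level by 20·log₁₀(r₂/r₁); inverting, r₂/r₁ = 10^(ΔL/20).
r₂ = 5.6·10^((89.3−68.2)/20) = 5.6·10^(21.1/20) = 63.56 m.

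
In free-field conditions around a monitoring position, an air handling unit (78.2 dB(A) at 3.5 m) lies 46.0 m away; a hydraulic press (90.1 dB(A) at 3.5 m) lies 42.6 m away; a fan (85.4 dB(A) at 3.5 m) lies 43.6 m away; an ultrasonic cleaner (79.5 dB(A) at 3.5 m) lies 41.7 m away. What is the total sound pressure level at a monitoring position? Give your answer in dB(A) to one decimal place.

First find each source's level at the receiver (point-source: −20·log₁₀(r/r_ref)), then combine on an intensity basis.
air handling unit: 78.2 − 20·log₁₀(46.0/3.5) = 78.2 − 22.37 = 55.83 dB(A).
hydraulic press: 90.1 − 20·log₁₀(42.6/3.5) = 90.1 − 21.71 = 68.39 dB(A).
fan: 85.4 − 20·log₁₀(43.6/3.5) = 85.4 − 21.91 = 63.49 dB(A).
ultrasonic cleaner: 79.5 − 20·log₁₀(41.7/3.5) = 79.5 − 21.52 = 57.98 dB(A).
Σ 10^(L/10) = 1.015e+07 → L_total = 10·log₁₀(1.015e+07) = 70.07 dB(A).

70.1 dB(A)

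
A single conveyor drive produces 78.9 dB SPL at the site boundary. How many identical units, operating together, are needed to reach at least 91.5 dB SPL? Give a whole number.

19

Need L₁ + 10·log₁₀ N ≥ 91.5, i.e. log₁₀ N ≥ 1.26.
N ≥ 10^(12.6/10) = 18.197, so N = 19.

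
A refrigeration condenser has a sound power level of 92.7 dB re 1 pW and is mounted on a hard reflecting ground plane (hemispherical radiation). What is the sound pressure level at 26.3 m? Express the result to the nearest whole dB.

56 dB

L_p = L_w − 10·log₁₀(2π·r²) with r = 26.3 m.
2π·r² = 4346 m², 10·log₁₀ of that is 36.381 dB.
L_p = 92.7 − 36.381 = 56.32 dB.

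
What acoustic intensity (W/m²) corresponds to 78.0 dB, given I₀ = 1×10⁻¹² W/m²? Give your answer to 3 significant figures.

6.31e-05 W/m²

L = 10·log₁₀(I/I₀) ⇒ I = I₀·10^(L/10) = 10⁻¹² × 10^7.80.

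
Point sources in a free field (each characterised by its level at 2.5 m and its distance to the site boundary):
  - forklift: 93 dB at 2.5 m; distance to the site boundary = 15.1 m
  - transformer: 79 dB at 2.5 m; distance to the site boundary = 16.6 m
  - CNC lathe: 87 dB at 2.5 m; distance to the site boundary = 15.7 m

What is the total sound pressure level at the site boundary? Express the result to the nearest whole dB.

78 dB

First find each source's level at the receiver (point-source: −20·log₁₀(r/r_ref)), then combine on an intensity basis.
forklift: 93 − 20·log₁₀(15.1/2.5) = 93 − 15.62 = 77.38 dB.
transformer: 79 − 20·log₁₀(16.6/2.5) = 79 − 16.44 = 62.56 dB.
CNC lathe: 87 − 20·log₁₀(15.7/2.5) = 87 − 15.96 = 71.04 dB.
Σ 10^(L/10) = 6.920e+07 → L_total = 10·log₁₀(6.920e+07) = 78.40 dB.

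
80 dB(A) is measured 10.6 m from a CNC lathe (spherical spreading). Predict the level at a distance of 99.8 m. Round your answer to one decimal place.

60.5 dB(A)

Spherical spreading from a point source gives a 20·log₁₀(r₂/r₁) drop.
L₂ = 80 − 20·log₁₀(99.8/10.6) = 80 − 19.476 = 60.52 dB(A).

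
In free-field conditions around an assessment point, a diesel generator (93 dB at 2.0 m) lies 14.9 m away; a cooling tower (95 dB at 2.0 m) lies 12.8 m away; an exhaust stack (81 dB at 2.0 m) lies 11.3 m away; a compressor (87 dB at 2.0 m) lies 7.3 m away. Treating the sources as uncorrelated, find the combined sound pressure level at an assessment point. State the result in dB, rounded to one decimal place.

First find each source's level at the receiver (point-source: −20·log₁₀(r/r_ref)), then combine on an intensity basis.
diesel generator: 93 − 20·log₁₀(14.9/2.0) = 93 − 17.44 = 75.56 dB.
cooling tower: 95 − 20·log₁₀(12.8/2.0) = 95 − 16.12 = 78.88 dB.
exhaust stack: 81 − 20·log₁₀(11.3/2.0) = 81 − 15.04 = 65.96 dB.
compressor: 87 − 20·log₁₀(7.3/2.0) = 87 − 11.25 = 75.75 dB.
Σ 10^(L/10) = 1.547e+08 → L_total = 10·log₁₀(1.547e+08) = 81.90 dB.

81.9 dB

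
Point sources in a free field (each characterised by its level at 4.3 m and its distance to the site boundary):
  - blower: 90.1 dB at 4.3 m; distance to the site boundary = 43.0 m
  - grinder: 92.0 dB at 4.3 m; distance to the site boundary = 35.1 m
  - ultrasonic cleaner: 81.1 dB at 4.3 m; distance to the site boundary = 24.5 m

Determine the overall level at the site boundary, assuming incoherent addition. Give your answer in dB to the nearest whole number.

76 dB

First find each source's level at the receiver (point-source: −20·log₁₀(r/r_ref)), then combine on an intensity basis.
blower: 90.1 − 20·log₁₀(43.0/4.3) = 90.1 − 20.00 = 70.10 dB.
grinder: 92.0 − 20·log₁₀(35.1/4.3) = 92.0 − 18.24 = 73.76 dB.
ultrasonic cleaner: 81.1 − 20·log₁₀(24.5/4.3) = 81.1 − 15.11 = 65.99 dB.
Σ 10^(L/10) = 3.799e+07 → L_total = 10·log₁₀(3.799e+07) = 75.80 dB.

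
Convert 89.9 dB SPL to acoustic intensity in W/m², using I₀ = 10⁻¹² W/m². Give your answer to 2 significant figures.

0.00098 W/m²

I/I₀ = 10^(89.9/10) = 9.772e+08, so I = 9.772e+08 × 10⁻¹² W/m².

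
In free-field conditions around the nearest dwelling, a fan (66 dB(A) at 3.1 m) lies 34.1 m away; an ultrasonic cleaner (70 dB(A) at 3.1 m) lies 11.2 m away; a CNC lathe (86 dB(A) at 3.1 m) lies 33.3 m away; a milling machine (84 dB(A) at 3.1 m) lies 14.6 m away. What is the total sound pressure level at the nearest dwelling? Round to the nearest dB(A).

72 dB(A)

Propagate each source to the receiver with L = L_ref − 20·log₁₀(r/r_ref), then add intensities.
fan: 66 − 20·log₁₀(34.1/3.1) = 66 − 20.83 = 45.17 dB(A).
ultrasonic cleaner: 70 − 20·log₁₀(11.2/3.1) = 70 − 11.16 = 58.84 dB(A).
CNC lathe: 86 − 20·log₁₀(33.3/3.1) = 86 − 20.62 = 65.38 dB(A).
milling machine: 84 − 20·log₁₀(14.6/3.1) = 84 − 13.46 = 70.54 dB(A).
Σ 10^(L/10) = 1.557e+07 → L_total = 10·log₁₀(1.557e+07) = 71.92 dB(A).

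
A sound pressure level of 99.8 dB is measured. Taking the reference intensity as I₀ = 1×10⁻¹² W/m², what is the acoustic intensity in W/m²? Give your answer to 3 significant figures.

0.00955 W/m²

L = 10·log₁₀(I/I₀) ⇒ I = I₀·10^(L/10) = 10⁻¹² × 10^9.98.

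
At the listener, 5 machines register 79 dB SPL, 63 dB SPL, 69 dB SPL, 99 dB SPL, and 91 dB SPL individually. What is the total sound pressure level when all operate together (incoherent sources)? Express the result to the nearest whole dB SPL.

For uncorrelated sources the intensities add, so convert each level to linear form, sum, and take 10·log₁₀ of the total.
Σ 10^(L/10) = 10^(79/10) + 10^(63/10) + 10^(69/10) + 10^(99/10) + 10^(91/10) = 9.292e+09.
L_total = 10·log₁₀(9.292e+09) = 99.68 dB SPL.

100 dB SPL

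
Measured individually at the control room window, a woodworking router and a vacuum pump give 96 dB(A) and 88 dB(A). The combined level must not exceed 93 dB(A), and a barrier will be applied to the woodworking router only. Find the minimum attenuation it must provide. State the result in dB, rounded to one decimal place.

Fixed contribution from the other source: Σ 10^(L/10) = 10^(88/10) = 6.310e+08 (88.00 dB(A)).
To meet 93 dB(A) overall, the treated woodworking router may contribute at most 10^(93/10) − 6.310e+08 = 1.364e+09, i.e. 91.35 dB(A).
So the woodworking router must be reduced from 96 to 91.35 dB(A): IL = 4.65 dB.

4.7 dB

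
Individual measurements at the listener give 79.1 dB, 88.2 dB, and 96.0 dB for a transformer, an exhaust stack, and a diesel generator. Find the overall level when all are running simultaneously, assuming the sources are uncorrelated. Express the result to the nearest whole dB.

97 dB

Incoherent sources combine by intensity addition: L_total = 10·log₁₀(Σ 10^(L_i/10)).
Σ 10^(L/10) = 10^(79.1/10) + 10^(88.2/10) + 10^(96.0/10) = 4.723e+09.
L_total = 10·log₁₀(4.723e+09) = 96.74 dB.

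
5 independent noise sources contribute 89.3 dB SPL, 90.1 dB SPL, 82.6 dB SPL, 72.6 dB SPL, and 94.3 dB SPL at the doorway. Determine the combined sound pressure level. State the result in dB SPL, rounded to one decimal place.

For uncorrelated sources the intensities add, so convert each level to linear form, sum, and take 10·log₁₀ of the total.
Σ 10^(L/10) = 10^(89.3/10) + 10^(90.1/10) + 10^(82.6/10) + 10^(72.6/10) + 10^(94.3/10) = 4.766e+09.
L_total = 10·log₁₀(4.766e+09) = 96.78 dB SPL.

96.8 dB SPL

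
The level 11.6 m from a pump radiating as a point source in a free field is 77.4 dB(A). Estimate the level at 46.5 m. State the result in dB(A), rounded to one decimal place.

Spherical spreading from a point source gives a 20·log₁₀(r₂/r₁) drop.
L₂ = 77.4 − 20·log₁₀(46.5/11.6) = 77.4 − 12.060 = 65.34 dB(A).

65.3 dB(A)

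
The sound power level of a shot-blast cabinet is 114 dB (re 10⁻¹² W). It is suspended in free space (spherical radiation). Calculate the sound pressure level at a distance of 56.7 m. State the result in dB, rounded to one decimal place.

67.9 dB

L_p = L_w − 10·log₁₀(4π·r²) with r = 56.7 m.
4π·r² = 4.04e+04 m², 10·log₁₀ of that is 46.064 dB.
L_p = 114 − 46.064 = 67.94 dB.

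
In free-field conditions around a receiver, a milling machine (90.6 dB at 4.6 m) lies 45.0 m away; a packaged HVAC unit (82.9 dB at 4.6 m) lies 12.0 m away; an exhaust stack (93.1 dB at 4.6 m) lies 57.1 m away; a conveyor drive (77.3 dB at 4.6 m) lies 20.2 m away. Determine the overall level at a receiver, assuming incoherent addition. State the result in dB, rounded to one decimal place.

77.5 dB

First find each source's level at the receiver (point-source: −20·log₁₀(r/r_ref)), then combine on an intensity basis.
milling machine: 90.6 − 20·log₁₀(45.0/4.6) = 90.6 − 19.81 = 70.79 dB.
packaged HVAC unit: 82.9 − 20·log₁₀(12.0/4.6) = 82.9 − 8.33 = 74.57 dB.
exhaust stack: 93.1 − 20·log₁₀(57.1/4.6) = 93.1 − 21.88 = 71.22 dB.
conveyor drive: 77.3 − 20·log₁₀(20.2/4.6) = 77.3 − 12.85 = 64.45 dB.
Σ 10^(L/10) = 5.669e+07 → L_total = 10·log₁₀(5.669e+07) = 77.53 dB.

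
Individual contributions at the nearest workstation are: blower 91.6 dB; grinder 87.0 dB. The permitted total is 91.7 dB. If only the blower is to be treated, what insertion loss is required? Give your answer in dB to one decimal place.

1.7 dB

Fixed contribution from the other source: Σ 10^(L/10) = 10^(87.0/10) = 5.012e+08 (87.00 dB).
To meet 91.7 dB overall, the treated blower may contribute at most 10^(91.7/10) − 5.012e+08 = 9.779e+08, i.e. 89.90 dB.
So the blower must be reduced from 91.6 to 89.90 dB: IL = 1.70 dB.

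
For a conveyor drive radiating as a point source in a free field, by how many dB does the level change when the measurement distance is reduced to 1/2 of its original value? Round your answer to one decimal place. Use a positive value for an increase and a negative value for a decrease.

+6.0 dB

Point-source spreading: ΔL = −20·log₁₀(r₂/r₁).
ΔL = −20·log₁₀(0.5) = +6.02 dB.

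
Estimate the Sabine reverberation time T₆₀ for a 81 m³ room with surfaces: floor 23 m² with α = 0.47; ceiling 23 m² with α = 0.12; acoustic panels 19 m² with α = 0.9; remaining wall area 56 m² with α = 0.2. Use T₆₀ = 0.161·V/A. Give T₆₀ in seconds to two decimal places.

0.31 s

Summing Sᵢαᵢ: 23·0.47 + 23·0.12 + 19·0.9 + 56·0.2 = 41.87 m².
T₆₀ = 0.161 × 81 / 41.87 = 0.311 s.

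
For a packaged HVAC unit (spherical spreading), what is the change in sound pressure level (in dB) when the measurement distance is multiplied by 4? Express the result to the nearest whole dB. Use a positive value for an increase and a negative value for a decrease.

-12 dB

With spherical spreading the level changes by −20·log₁₀(r₂/r₁).
ΔL = −20·log₁₀(4) = -12.04 dB.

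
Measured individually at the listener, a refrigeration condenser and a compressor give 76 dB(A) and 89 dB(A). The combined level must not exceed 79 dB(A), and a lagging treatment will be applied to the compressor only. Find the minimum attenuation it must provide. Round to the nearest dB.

Fixed contribution from the other source: Σ 10^(L/10) = 10^(76/10) = 3.981e+07 (76.00 dB(A)).
To meet 79 dB(A) overall, the treated compressor may contribute at most 10^(79/10) − 3.981e+07 = 3.962e+07, i.e. 75.98 dB(A).
So the compressor must be reduced from 89 to 75.98 dB(A): IL = 13.02 dB.

13 dB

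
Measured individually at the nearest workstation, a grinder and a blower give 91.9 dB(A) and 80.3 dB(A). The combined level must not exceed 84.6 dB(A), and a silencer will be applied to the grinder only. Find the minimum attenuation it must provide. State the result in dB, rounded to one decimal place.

9.3 dB

Everything except the grinder sums to 10^(80.3/10) = 1.072e+08 in linear terms, 80.30 dB(A).
The limit corresponds to 10^(84.6/10) = 2.884e+08; subtracting the fixed part leaves 1.813e+08 for the grinder, i.e. 82.58 dB(A).
So the grinder must be reduced from 91.9 to 82.58 dB(A): IL = 9.32 dB.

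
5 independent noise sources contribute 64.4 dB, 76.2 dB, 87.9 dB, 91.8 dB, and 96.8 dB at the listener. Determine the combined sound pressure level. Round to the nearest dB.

98 dB

For uncorrelated sources the intensities add, so convert each level to linear form, sum, and take 10·log₁₀ of the total.
Σ 10^(L/10) = 10^(64.4/10) + 10^(76.2/10) + 10^(87.9/10) + 10^(91.8/10) + 10^(96.8/10) = 6.961e+09.
L_total = 10·log₁₀(6.961e+09) = 98.43 dB.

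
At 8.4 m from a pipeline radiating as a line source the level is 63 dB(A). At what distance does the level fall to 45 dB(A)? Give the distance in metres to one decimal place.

530.0 m

The 18.0 dB drop corresponds to a distance ratio of 10^(18.0/10) for a line source.
r₂ = 8.4·10^((63−45)/10) = 8.4·10^(18.0/10) = 530.00 m.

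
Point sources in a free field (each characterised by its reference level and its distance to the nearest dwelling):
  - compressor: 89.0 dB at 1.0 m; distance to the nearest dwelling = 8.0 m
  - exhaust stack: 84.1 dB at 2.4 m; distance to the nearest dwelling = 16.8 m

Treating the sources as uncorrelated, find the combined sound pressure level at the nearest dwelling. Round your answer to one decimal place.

Apply inverse-square spreading to bring every level to the receiver, then sum 10^(L/10).
compressor: 89.0 − 20·log₁₀(8.0/1.0) = 89.0 − 18.06 = 70.94 dB.
exhaust stack: 84.1 − 20·log₁₀(16.8/2.4) = 84.1 − 16.90 = 67.20 dB.
Σ 10^(L/10) = 1.766e+07 → L_total = 10·log₁₀(1.766e+07) = 72.47 dB.

72.5 dB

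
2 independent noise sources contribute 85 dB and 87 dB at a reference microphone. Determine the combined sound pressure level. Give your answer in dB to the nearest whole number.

89 dB

Incoherent sources combine by intensity addition: L_total = 10·log₁₀(Σ 10^(L_i/10)).
Σ 10^(L/10) = 10^(85/10) + 10^(87/10) = 8.174e+08.
L_total = 10·log₁₀(8.174e+08) = 89.12 dB.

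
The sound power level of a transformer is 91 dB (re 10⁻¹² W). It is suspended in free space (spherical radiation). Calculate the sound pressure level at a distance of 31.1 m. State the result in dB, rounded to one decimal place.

The power spreads over a sphere of area 4π·r², so L_p = L_w − 10·log₁₀(4π·r²).
4π·r² = 1.215e+04 m², 10·log₁₀ of that is 40.847 dB.
L_p = 91 − 40.847 = 50.15 dB.

50.2 dB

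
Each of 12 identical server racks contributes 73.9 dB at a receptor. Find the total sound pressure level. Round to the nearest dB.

85 dB

N identical incoherent sources raise the level by 10·log₁₀ N.
L_total = 73.9 + 10·log₁₀(12) = 73.9 + 10.792 = 84.69 dB.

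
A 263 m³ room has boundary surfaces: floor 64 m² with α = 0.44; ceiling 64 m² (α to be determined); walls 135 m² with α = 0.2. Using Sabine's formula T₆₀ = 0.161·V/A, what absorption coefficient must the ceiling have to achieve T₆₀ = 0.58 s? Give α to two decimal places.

0.28

Required total absorption A = 0.161·263/0.58 = 73.01 m².
Absorption from the other surfaces = 64·0.44 + 135·0.2 = 55.16 m², so the ceiling must supply 17.85 m² over 64 m².
α = 17.85/64 = 0.279.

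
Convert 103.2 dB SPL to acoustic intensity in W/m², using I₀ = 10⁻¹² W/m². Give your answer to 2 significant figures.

I = I₀·10^(L/10) = 10⁻¹² × 10^(103.2/10) = 10^(-1.680).

0.021 W/m²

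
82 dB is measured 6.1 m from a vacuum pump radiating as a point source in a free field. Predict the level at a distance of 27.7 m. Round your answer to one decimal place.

68.9 dB

Spherical spreading from a point source gives a 20·log₁₀(r₂/r₁) drop.
L₂ = 82 − 20·log₁₀(27.7/6.1) = 82 − 13.143 = 68.86 dB.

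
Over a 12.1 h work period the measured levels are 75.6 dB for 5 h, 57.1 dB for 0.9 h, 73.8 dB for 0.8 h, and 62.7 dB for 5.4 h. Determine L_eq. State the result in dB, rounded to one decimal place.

72.4 dB

The energy average is taken in the linear domain: L_eq = 10·log₁₀[(Σ tᵢ·10^(Lᵢ/10))/T], T = 12.1 h.
Σ tᵢ·10^(Lᵢ/10) = 5·10^(75.6/10) + 0.9·10^(57.1/10) + 0.8·10^(73.8/10) + 5.4·10^(62.7/10) = 2.112e+08.
L_eq = 10·log₁₀(2.112e+08/12.1) = 72.42 dB.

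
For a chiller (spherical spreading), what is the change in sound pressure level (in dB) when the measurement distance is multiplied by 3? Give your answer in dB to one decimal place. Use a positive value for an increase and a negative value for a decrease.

With spherical spreading the level changes by −20·log₁₀(r₂/r₁).
ΔL = −20·log₁₀(3) = -9.54 dB.

-9.5 dB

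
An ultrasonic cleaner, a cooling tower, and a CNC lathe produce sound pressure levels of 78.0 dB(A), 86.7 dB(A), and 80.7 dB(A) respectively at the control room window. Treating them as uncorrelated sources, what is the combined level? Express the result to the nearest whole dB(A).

88 dB(A)

Incoherent sources combine by intensity addition: L_total = 10·log₁₀(Σ 10^(L_i/10)).
Σ 10^(L/10) = 10^(78.0/10) + 10^(86.7/10) + 10^(80.7/10) = 6.483e+08.
L_total = 10·log₁₀(6.483e+08) = 88.12 dB(A).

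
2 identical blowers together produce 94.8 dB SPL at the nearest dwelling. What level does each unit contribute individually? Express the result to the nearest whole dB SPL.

92 dB SPL

For N identical incoherent sources L_total = L₁ + 10·log₁₀ N, so L₁ = 94.8 − 10·log₁₀(2) = 94.8 − 3.010.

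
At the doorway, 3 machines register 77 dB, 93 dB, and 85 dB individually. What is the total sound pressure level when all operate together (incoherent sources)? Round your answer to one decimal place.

93.7 dB

For uncorrelated sources the intensities add, so convert each level to linear form, sum, and take 10·log₁₀ of the total.
Σ 10^(L/10) = 10^(77/10) + 10^(93/10) + 10^(85/10) = 2.362e+09.
L_total = 10·log₁₀(2.362e+09) = 93.73 dB.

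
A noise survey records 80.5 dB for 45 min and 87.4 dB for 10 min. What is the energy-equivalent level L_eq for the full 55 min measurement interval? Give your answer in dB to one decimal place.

The energy average is taken in the linear domain: L_eq = 10·log₁₀[(Σ tᵢ·10^(Lᵢ/10))/T], T = 55 min.
Σ tᵢ·10^(Lᵢ/10) = 45·10^(80.5/10) + 10·10^(87.4/10) = 1.054e+10.
L_eq = 10·log₁₀(1.054e+10/55) = 82.83 dB.

82.8 dB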